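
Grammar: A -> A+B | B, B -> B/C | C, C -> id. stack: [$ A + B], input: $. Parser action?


handle 'A+B' on top; lookahead ∈ FOLLOW(A) = {+, $}
Action: reduce (A -> A+B)


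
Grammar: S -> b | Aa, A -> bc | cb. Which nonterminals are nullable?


A nonterminal is nullable iff some alternative derives ε (directly, or every symbol in it is nullable)
Nullable: {}


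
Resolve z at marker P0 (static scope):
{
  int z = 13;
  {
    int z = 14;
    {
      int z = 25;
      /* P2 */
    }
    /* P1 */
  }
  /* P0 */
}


z declared in the same block as P0
z = 13


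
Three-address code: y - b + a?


Break into single-operator statements:
t1 = y - b
t2 = t1 + a


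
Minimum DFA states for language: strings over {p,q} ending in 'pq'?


Track the longest suffix of input matching a prefix of 'pq': 3 classes (prefixes of length 0..2)
Minimal DFA: 3 states


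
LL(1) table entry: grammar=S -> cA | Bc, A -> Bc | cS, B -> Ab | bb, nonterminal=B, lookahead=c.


For [B, c]: 'c' ∈ FIRST(Ab)
Entry: B -> Ab


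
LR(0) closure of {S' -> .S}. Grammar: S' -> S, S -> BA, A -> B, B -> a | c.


Start: S' -> .S
For each item with dot before a nonterminal B, add B -> .γ for every B-production
Closure: [S' -> .S, S -> .BA, B -> .a, B -> .c]


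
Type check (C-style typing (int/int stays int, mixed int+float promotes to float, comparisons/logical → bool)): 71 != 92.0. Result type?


Operand types: int != float
Rule: comparison yields bool
Result type: bool


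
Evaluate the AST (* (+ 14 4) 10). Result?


Evaluate inner: (+ 14 4) = 18
Evaluate root: (* 18 10) = 180
Result: 180


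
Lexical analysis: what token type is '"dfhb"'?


Pattern: double-quoted sequence
Type: STRING_LITERAL


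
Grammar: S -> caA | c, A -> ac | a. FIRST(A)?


Per alternative of A: FIRST(ac) = {a}; FIRST(a) = {a}
FIRST(A) = {a}


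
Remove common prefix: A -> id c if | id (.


Common prefix: 'id'
Factored: A -> id A', A' -> c if | (


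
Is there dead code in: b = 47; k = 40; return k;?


b is assigned but never read
Dead: 'b = 47'


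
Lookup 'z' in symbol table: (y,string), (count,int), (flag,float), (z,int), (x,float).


Lookup 'z' → type int


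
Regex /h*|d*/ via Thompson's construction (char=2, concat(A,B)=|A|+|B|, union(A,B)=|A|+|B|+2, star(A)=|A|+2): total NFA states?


Syntax tree has 2 char leaf(s), 1 union(s), 2 star(s)
chars contribute 2×2 = 4; each union adds +2; each star adds +2
Total: 4 + 2 + 4 = 10 states


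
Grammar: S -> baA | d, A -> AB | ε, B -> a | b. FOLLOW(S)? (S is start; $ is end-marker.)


$ ∈ FOLLOW(S). For each A -> αBβ: add FIRST(β)\{ε} to FOLLOW(B); if β nullable, add FOLLOW(A).
FOLLOW(S) = {$}


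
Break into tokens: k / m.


Scan left to right, longest-match per lexeme
Tokens: ID(k), OP(/), ID(m)


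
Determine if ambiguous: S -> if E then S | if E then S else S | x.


dangling else: 'if E then if E then x else x' parses two ways
Ambiguous


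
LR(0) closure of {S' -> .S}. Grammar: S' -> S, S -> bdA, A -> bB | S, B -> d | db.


Start: S' -> .S
For each item with dot before a nonterminal B, add B -> .γ for every B-production
Closure: [S' -> .S, S -> .bdA]


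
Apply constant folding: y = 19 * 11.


19 * 11 = 209 at compile time
Optimized: y = 209


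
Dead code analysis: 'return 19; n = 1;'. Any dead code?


statement follows a return and is unreachable
Dead: 'n = 1'


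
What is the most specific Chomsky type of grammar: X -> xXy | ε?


Single nonterminal LHS, but x^n y^n is not regular
Classification: Type 2 (Context-Free)


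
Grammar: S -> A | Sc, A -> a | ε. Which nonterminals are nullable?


A nonterminal is nullable iff some alternative derives ε (directly, or every symbol in it is nullable)
Nullable: {A, S}


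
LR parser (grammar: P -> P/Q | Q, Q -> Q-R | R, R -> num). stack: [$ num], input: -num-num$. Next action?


'num' on top is the handle for R -> num
Action: reduce (R -> num)


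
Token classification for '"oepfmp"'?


Pattern: double-quoted sequence
Type: STRING_LITERAL


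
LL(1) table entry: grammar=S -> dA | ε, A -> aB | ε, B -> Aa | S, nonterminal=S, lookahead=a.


For [S, a]: ε is nullable and 'a' ∈ FOLLOW(S)
Entry: S -> ε


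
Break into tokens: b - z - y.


Scan left to right, longest-match per lexeme
Tokens: ID(b), OP(-), ID(z), OP(-), ID(y)


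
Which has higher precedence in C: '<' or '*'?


'*' is multiplicative (level 10); '<' is relational (level 7)
Higher level binds tighter
'*' has higher precedence than '<'


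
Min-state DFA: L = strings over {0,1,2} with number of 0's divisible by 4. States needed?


Track (count of 0) mod 4: states 0..3, accept at 0
Minimal DFA: 4 states


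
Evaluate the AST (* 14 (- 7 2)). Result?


Evaluate inner: (- 7 2) = 5
Evaluate root: (* 14 5) = 70
Result: 70


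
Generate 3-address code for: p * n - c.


Break into single-operator statements:
t1 = p * n
t2 = t1 - c


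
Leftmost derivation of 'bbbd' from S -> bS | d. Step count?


Derivation: S => bS => bbS => bbbS => bbbd
Steps: 4


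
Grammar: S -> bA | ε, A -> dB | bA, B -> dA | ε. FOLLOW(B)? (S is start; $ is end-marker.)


$ ∈ FOLLOW(S). For each A -> αBβ: add FIRST(β)\{ε} to FOLLOW(B); if β nullable, add FOLLOW(A).
FOLLOW(B) = {$}


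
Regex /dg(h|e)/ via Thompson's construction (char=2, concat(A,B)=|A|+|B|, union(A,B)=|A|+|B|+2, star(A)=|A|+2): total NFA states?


Syntax tree has 4 char leaf(s), 1 union(s), 0 star(s)
chars contribute 4×2 = 8; each union adds +2; each star adds +2
Total: 8 + 2 + 0 = 10 states


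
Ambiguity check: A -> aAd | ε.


balanced a^n…d^n: each string has a unique parse
Unambiguous


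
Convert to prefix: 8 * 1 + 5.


left-to-right (same/higher precedence on left): tree is (+ (* 8 1) 5)
Prefix: + * 8 1 5


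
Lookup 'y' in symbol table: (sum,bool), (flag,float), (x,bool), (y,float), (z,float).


Lookup 'y' → type float


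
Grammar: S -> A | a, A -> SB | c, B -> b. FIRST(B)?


Per alternative of B: FIRST(b) = {b}
FIRST(B) = {b}


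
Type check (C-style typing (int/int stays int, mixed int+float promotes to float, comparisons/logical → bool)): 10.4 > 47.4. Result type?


Operand types: float > float
Rule: comparison yields bool
Result type: bool


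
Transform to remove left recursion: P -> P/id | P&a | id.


Left-recursive alternatives: P/id, P&a; non-recursive: id
Introduce P': P -> idP', P' -> /idP' | &aP' | ε


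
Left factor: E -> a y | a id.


Common prefix: 'a'
Factored: E -> a E', E' -> y | id


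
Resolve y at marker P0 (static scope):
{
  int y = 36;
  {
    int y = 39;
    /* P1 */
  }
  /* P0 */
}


y declared in the same block as P0
y = 36


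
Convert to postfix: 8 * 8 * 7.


Left to right (same or higher precedence on left)
Postfix: 8 8 * 7 *


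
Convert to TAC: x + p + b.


Break into single-operator statements:
t1 = x + p
t2 = t1 + b


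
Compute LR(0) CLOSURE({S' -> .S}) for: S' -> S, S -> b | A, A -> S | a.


Start: S' -> .S
For each item with dot before a nonterminal B, add B -> .γ for every B-production
Closure: [S' -> .S, S -> .b, S -> .A, A -> .S, A -> .a]


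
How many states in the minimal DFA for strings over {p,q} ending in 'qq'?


Track the longest suffix of input matching a prefix of 'qq': 3 classes (prefixes of length 0..2)
Minimal DFA: 3 states


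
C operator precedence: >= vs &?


'>=' is relational (level 7); '&' is bitwise AND (level 5)
Higher level binds tighter
'>=' has higher precedence than '&'


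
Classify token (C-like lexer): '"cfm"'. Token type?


Pattern: double-quoted sequence
Type: STRING_LITERAL


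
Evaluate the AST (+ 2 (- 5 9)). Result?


Evaluate inner: (- 5 9) = -4
Evaluate root: (+ 2 -4) = -2
Result: -2


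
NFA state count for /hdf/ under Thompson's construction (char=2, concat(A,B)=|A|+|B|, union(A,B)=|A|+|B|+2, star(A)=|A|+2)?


Syntax tree has 3 char leaf(s), 0 union(s), 0 star(s)
chars contribute 3×2 = 6; each union adds +2; each star adds +2
Total: 6 + 0 + 0 = 6 states


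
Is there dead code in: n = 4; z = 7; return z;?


n is assigned but never read
Dead: 'n = 4'


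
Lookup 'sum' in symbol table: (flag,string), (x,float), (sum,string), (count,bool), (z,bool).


Lookup 'sum' → type string


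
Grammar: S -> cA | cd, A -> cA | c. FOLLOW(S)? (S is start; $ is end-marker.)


$ ∈ FOLLOW(S). For each A -> αBβ: add FIRST(β)\{ε} to FOLLOW(B); if β nullable, add FOLLOW(A).
FOLLOW(S) = {$}


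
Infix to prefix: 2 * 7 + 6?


left-to-right (same/higher precedence on left): tree is (+ (* 2 7) 6)
Prefix: + * 2 7 6


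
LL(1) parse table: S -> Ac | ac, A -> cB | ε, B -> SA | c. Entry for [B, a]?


For [B, a]: 'a' ∈ FIRST(SA)
Entry: B -> SA


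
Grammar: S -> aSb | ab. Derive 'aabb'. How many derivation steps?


Derivation: S => aSb => aabb
Steps: 2


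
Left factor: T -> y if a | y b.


Common prefix: 'y'
Factored: T -> y T', T' -> if a | b


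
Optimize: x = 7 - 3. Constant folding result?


7 - 3 = 4 at compile time
Optimized: x = 4


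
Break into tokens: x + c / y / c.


Scan left to right, longest-match per lexeme
Tokens: ID(x), OP(+), ID(c), OP(/), ID(y), OP(/), ID(c)


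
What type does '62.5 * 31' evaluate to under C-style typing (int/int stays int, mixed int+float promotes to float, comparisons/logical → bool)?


Operand types: float * int
Rule: mixed int/float promotes to float; int/int stays int
Result type: float


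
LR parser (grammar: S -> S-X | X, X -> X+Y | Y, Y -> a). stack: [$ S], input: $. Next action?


start symbol S on stack, input exhausted
Action: accept


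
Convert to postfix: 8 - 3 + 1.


Left to right (same or higher precedence on left)
Postfix: 8 3 - 1 +


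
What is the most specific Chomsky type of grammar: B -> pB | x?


Right-linear: every RHS is a terminal or a terminal followed by one nonterminal
Classification: Type 3 (Regular)


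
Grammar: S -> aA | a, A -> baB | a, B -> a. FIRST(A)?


Per alternative of A: FIRST(baB) = {b}; FIRST(a) = {a}
FIRST(A) = {a, b}


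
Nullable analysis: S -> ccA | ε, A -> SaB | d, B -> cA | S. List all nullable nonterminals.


A nonterminal is nullable iff some alternative derives ε (directly, or every symbol in it is nullable)
Nullable: {B, S}


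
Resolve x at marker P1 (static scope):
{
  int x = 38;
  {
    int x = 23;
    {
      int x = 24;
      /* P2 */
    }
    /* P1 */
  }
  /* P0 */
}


x declared in the same block as P1
x = 23


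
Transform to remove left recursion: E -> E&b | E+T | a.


Left-recursive alternatives: E&b, E+T; non-recursive: a
Introduce E': E -> aE', E' -> &bE' | +TE' | ε


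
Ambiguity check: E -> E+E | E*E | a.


'a+a*a' has two parse trees (no precedence encoded between + and *)
Ambiguous


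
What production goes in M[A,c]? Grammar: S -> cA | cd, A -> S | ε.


For [A, c]: 'c' ∈ FIRST(S)
Entry: A -> S


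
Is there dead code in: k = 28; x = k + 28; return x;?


k is read by x's definition; x is returned
No dead code


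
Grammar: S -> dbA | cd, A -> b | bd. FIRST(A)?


Per alternative of A: FIRST(b) = {b}; FIRST(bd) = {b}
FIRST(A) = {b}


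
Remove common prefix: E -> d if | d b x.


Common prefix: 'd'
Factored: E -> d E', E' -> if | b x


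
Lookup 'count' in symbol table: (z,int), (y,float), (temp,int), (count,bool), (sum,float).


Lookup 'count' → type bool


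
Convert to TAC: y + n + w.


Break into single-operator statements:
t1 = y + n
t2 = t1 + w


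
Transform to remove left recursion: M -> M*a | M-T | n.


Left-recursive alternatives: M*a, M-T; non-recursive: n
Introduce M': M -> nM', M' -> *aM' | -TM' | ε


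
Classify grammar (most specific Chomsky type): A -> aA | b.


Right-linear: every RHS is a terminal or a terminal followed by one nonterminal
Classification: Type 3 (Regular)


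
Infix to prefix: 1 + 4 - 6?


left-to-right (same/higher precedence on left): tree is (- (+ 1 4) 6)
Prefix: - + 1 4 6


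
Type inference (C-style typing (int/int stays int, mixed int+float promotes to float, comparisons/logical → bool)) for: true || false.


Operand types: bool || bool
Rule: logical operators take bool operands and yield bool
Result type: bool


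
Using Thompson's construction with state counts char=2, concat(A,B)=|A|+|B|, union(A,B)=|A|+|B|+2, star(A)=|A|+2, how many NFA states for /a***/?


Syntax tree has 1 char leaf(s), 0 union(s), 3 star(s)
chars contribute 1×2 = 2; each union adds +2; each star adds +2
Total: 2 + 0 + 6 = 8 states


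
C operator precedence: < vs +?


'+' is additive (level 9); '<' is relational (level 7)
Higher level binds tighter
'+' has higher precedence than '<'


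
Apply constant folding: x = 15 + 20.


15 + 20 = 35 at compile time
Optimized: x = 35


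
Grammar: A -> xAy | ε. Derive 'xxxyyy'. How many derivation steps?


Derivation: A => xAy => xxAyy => xxxAyyy => xxxyyy
Steps: 4


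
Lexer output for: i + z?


Scan left to right, longest-match per lexeme
Tokens: ID(i), OP(+), ID(z)


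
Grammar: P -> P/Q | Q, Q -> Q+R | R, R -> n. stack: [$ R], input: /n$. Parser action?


'R' (not preceded by Q+) is the handle for Q -> R
Action: reduce (Q -> R)


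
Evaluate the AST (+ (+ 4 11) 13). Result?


Evaluate inner: (+ 4 11) = 15
Evaluate root: (+ 15 13) = 28
Result: 28


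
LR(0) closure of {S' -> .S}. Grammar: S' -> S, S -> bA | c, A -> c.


Start: S' -> .S
For each item with dot before a nonterminal B, add B -> .γ for every B-production
Closure: [S' -> .S, S -> .bA, S -> .c]


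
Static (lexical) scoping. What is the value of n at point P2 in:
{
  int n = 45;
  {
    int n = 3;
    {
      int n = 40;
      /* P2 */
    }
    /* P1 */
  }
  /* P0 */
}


n declared in the same block as P2
n = 40


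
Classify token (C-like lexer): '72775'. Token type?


Pattern: digits only
Type: INTEGER_LITERAL


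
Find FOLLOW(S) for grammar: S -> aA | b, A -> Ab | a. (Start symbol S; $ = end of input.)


$ ∈ FOLLOW(S). For each A -> αBβ: add FIRST(β)\{ε} to FOLLOW(B); if β nullable, add FOLLOW(A).
FOLLOW(S) = {$}


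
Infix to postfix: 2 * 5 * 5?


Left to right (same or higher precedence on left)
Postfix: 2 5 * 5 *


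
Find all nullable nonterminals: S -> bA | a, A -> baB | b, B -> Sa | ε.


A nonterminal is nullable iff some alternative derives ε (directly, or every symbol in it is nullable)
Nullable: {B}


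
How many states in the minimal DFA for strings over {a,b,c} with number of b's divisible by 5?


Track (count of b) mod 5: states 0..4, accept at 0
Minimal DFA: 5 states


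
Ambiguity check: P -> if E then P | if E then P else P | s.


dangling else: 'if E then if E then s else s' parses two ways
Ambiguous


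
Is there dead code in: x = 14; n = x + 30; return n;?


x is read by n's definition; n is returned
No dead code


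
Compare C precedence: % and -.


'%' is multiplicative (level 10); '-' is additive (level 9)
Higher level binds tighter
'%' has higher precedence than '-'


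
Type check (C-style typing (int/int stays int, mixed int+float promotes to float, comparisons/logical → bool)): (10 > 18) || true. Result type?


Operand types: bool || bool
Rule: logical operators take bool operands and yield bool
Result type: bool


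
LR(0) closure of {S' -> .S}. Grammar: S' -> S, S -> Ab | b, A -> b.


Start: S' -> .S
For each item with dot before a nonterminal B, add B -> .γ for every B-production
Closure: [S' -> .S, S -> .Ab, S -> .b, A -> .b]


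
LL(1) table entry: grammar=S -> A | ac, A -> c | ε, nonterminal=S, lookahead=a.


For [S, a]: 'a' ∈ FIRST(ac)
Entry: S -> ac


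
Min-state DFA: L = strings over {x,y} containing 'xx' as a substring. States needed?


KMP-style automaton: 2 progress states + 1 absorbing accept = 3
Minimal DFA: 3 states


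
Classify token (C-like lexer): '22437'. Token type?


Pattern: digits only
Type: INTEGER_LITERAL


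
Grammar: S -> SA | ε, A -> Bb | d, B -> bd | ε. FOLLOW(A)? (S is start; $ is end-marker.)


$ ∈ FOLLOW(S). For each A -> αBβ: add FIRST(β)\{ε} to FOLLOW(B); if β nullable, add FOLLOW(A).
FOLLOW(A) = {$, b, d}


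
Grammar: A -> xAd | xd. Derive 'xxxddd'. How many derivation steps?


Derivation: A => xAd => xxAdd => xxxddd
Steps: 3


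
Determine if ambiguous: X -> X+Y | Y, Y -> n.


precedence layered via separate nonterminal Y: deterministic
Unambiguous


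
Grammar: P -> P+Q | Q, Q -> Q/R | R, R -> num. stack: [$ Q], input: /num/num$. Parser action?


shift '/' to continue Q -> Q/R
Action: shift


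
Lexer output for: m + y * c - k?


Scan left to right, longest-match per lexeme
Tokens: ID(m), OP(+), ID(y), OP(*), ID(c), OP(-), ID(k)


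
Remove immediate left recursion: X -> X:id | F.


Left-recursive alternatives: X:id; non-recursive: F
Introduce X': X -> FX', X' -> :idX' | ε


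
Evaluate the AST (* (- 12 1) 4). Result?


Evaluate inner: (- 12 1) = 11
Evaluate root: (* 11 4) = 44
Result: 44


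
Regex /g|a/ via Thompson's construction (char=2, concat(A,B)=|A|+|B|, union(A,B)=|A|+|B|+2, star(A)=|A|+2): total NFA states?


Syntax tree has 2 char leaf(s), 1 union(s), 0 star(s)
chars contribute 2×2 = 4; each union adds +2; each star adds +2
Total: 4 + 2 + 0 = 6 states


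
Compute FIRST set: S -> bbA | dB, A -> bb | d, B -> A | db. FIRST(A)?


Per alternative of A: FIRST(bb) = {b}; FIRST(d) = {d}
FIRST(A) = {b, d}


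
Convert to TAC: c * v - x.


Break into single-operator statements:
t1 = c * v
t2 = t1 - x


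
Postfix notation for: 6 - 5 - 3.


Left to right (same or higher precedence on left)
Postfix: 6 5 - 3 -


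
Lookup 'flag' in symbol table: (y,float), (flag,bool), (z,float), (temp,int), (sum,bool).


Lookup 'flag' → type bool


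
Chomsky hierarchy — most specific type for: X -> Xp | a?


Left-linear: every RHS is a terminal or one nonterminal followed by a terminal
Classification: Type 3 (Regular)


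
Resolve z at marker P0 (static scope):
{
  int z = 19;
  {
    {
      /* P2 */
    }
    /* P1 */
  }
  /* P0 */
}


z declared in the same block as P0
z = 19


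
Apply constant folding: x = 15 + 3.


15 + 3 = 18 at compile time
Optimized: x = 18


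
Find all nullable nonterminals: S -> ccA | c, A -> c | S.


A nonterminal is nullable iff some alternative derives ε (directly, or every symbol in it is nullable)
Nullable: {}


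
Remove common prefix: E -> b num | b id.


Common prefix: 'b'
Factored: E -> b E', E' -> num | id


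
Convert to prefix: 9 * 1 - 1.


left-to-right (same/higher precedence on left): tree is (- (* 9 1) 1)
Prefix: - * 9 1 1


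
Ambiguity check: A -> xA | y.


right-linear, alternatives start with distinct terminals 'x' vs 'y': unique leftmost derivation
Unambiguous


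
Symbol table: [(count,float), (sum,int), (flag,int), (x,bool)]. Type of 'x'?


Lookup 'x' → type bool


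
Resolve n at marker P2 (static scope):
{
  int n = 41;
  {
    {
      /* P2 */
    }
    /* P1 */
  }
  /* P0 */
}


P2's block does not declare n; resolves to the enclosing declaration at depth 0
n = 41


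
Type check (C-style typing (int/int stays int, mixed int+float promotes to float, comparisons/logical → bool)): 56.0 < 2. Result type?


Operand types: float < int
Rule: comparison yields bool
Result type: bool


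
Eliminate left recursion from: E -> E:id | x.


Left-recursive alternatives: E:id; non-recursive: x
Introduce E': E -> xE', E' -> :idE' | ε


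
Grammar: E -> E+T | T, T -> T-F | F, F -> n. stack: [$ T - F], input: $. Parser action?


handle 'T-F' on top
Action: reduce (T -> T-F)


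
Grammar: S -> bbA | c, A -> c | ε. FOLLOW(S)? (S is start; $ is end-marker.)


$ ∈ FOLLOW(S). For each A -> αBβ: add FIRST(β)\{ε} to FOLLOW(B); if β nullable, add FOLLOW(A).
FOLLOW(S) = {$}


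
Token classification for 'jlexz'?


Pattern: letter/underscore followed by alphanumerics, not a keyword
Type: IDENTIFIER


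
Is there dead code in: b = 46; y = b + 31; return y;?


b is read by y's definition; y is returned
No dead code


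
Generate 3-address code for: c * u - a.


Break into single-operator statements:
t1 = c * u
t2 = t1 - a


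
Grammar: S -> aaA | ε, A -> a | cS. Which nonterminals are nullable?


A nonterminal is nullable iff some alternative derives ε (directly, or every symbol in it is nullable)
Nullable: {S}


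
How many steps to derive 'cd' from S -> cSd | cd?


Derivation: S => cd
Steps: 1


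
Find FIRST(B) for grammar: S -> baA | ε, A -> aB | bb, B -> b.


Per alternative of B: FIRST(b) = {b}
FIRST(B) = {b}


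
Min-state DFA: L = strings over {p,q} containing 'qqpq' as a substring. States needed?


KMP-style automaton: 4 progress states + 1 absorbing accept = 5
Minimal DFA: 5 states


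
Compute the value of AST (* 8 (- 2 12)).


Evaluate inner: (- 2 12) = -10
Evaluate root: (* 8 -10) = -80
Result: -80


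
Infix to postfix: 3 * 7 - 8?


Left to right (same or higher precedence on left)
Postfix: 3 7 * 8 -


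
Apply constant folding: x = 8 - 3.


8 - 3 = 5 at compile time
Optimized: x = 5


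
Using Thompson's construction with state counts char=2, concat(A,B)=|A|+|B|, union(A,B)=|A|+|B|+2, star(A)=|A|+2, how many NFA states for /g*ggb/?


Syntax tree has 4 char leaf(s), 0 union(s), 1 star(s)
chars contribute 4×2 = 8; each union adds +2; each star adds +2
Total: 8 + 0 + 2 = 10 states


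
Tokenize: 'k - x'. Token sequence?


Scan left to right, longest-match per lexeme
Tokens: ID(k), OP(-), ID(x)


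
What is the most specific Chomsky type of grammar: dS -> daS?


LHS has context (more than one symbol) and |LHS| ≤ |RHS|
Classification: Type 1 (Context-Sensitive)


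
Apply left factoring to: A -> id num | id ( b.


Common prefix: 'id'
Factored: A -> id A', A' -> num | ( b


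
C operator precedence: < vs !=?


'<' is relational (level 7); '!=' is equality (level 6)
Higher level binds tighter
'<' has higher precedence than '!='


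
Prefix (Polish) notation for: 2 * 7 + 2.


left-to-right (same/higher precedence on left): tree is (+ (* 2 7) 2)
Prefix: + * 2 7 2


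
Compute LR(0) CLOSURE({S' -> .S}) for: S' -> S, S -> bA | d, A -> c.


Start: S' -> .S
For each item with dot before a nonterminal B, add B -> .γ for every B-production
Closure: [S' -> .S, S -> .bA, S -> .d]


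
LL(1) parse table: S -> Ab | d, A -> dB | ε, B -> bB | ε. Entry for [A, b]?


For [A, b]: ε is nullable and 'b' ∈ FOLLOW(A)
Entry: A -> ε


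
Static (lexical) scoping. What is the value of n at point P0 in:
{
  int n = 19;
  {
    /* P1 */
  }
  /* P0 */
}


n declared in the same block as P0
n = 19


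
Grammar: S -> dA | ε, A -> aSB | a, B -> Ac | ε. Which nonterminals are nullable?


A nonterminal is nullable iff some alternative derives ε (directly, or every symbol in it is nullable)
Nullable: {B, S}


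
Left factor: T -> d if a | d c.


Common prefix: 'd'
Factored: T -> d T', T' -> if a | c


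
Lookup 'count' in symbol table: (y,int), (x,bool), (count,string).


Lookup 'count' → type string


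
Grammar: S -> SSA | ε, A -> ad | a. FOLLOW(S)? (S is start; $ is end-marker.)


$ ∈ FOLLOW(S). For each A -> αBβ: add FIRST(β)\{ε} to FOLLOW(B); if β nullable, add FOLLOW(A).
FOLLOW(S) = {$, a}


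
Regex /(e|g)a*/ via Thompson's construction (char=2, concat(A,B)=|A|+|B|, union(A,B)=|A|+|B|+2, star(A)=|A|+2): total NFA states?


Syntax tree has 3 char leaf(s), 1 union(s), 1 star(s)
chars contribute 3×2 = 6; each union adds +2; each star adds +2
Total: 6 + 2 + 2 = 10 states


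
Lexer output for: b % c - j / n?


Scan left to right, longest-match per lexeme
Tokens: ID(b), OP(%), ID(c), OP(-), ID(j), OP(/), ID(n)


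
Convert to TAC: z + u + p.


Break into single-operator statements:
t1 = z + u
t2 = t1 + p


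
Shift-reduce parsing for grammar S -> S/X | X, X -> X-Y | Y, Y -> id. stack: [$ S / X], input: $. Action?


handle 'S/X' on top; lookahead ∈ FOLLOW(S) = {/, $}
Action: reduce (S -> S/X)


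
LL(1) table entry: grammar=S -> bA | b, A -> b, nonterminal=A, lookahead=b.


For [A, b]: 'b' ∈ FIRST(b)
Entry: A -> b


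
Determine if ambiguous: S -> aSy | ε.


balanced a^n…y^n: each string has a unique parse
Unambiguous


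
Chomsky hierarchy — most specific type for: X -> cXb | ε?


Single nonterminal LHS, but c^n b^n is not regular
Classification: Type 2 (Context-Free)


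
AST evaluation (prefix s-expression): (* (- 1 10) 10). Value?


Evaluate inner: (- 1 10) = -9
Evaluate root: (* -9 10) = -90
Result: -90


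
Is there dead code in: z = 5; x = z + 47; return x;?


z is read by x's definition; x is returned
No dead code


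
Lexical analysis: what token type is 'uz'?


Pattern: letter/underscore followed by alphanumerics, not a keyword
Type: IDENTIFIER


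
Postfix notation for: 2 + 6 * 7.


* has higher precedence, evaluate 6*7 first
Postfix: 2 6 7 * +


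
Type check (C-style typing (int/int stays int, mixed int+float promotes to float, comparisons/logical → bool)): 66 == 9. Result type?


Operand types: int == int
Rule: comparison yields bool
Result type: bool


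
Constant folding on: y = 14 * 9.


14 * 9 = 126 at compile time
Optimized: y = 126


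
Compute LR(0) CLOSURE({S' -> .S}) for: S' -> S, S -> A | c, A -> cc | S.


Start: S' -> .S
For each item with dot before a nonterminal B, add B -> .γ for every B-production
Closure: [S' -> .S, S -> .A, S -> .c, A -> .cc, A -> .S]


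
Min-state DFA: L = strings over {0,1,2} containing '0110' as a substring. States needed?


KMP-style automaton: 4 progress states + 1 absorbing accept = 5
Minimal DFA: 5 states


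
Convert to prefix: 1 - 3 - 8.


left-to-right (same/higher precedence on left): tree is (- (- 1 3) 8)
Prefix: - - 1 3 8


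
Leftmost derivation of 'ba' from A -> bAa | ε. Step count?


Derivation: A => bAa => ba
Steps: 2


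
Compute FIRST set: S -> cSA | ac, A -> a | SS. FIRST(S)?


Per alternative of S: FIRST(cSA) = {c}; FIRST(ac) = {a}
FIRST(S) = {a, c}


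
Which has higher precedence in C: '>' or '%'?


'%' is multiplicative (level 10); '>' is relational (level 7)
Higher level binds tighter
'%' has higher precedence than '>'


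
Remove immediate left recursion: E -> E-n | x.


Left-recursive alternatives: E-n; non-recursive: x
Introduce E': E -> xE', E' -> -nE' | ε


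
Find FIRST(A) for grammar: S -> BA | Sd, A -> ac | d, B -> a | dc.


Per alternative of A: FIRST(ac) = {a}; FIRST(d) = {d}
FIRST(A) = {a, d}


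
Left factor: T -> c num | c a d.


Common prefix: 'c'
Factored: T -> c T', T' -> num | a d


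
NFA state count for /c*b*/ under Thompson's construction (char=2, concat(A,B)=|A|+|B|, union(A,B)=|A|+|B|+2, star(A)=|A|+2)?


Syntax tree has 2 char leaf(s), 0 union(s), 2 star(s)
chars contribute 2×2 = 4; each union adds +2; each star adds +2
Total: 4 + 0 + 4 = 8 states


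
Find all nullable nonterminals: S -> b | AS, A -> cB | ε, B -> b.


A nonterminal is nullable iff some alternative derives ε (directly, or every symbol in it is nullable)
Nullable: {A}


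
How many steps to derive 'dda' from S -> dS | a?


Derivation: S => dS => ddS => dda
Steps: 3


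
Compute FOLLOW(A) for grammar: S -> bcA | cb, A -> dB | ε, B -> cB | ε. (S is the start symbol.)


$ ∈ FOLLOW(S). For each A -> αBβ: add FIRST(β)\{ε} to FOLLOW(B); if β nullable, add FOLLOW(A).
FOLLOW(A) = {$}


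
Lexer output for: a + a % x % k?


Scan left to right, longest-match per lexeme
Tokens: ID(a), OP(+), ID(a), OP(%), ID(x), OP(%), ID(k)


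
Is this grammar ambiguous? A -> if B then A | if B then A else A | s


dangling else: 'if B then if B then s else s' parses two ways
Ambiguous


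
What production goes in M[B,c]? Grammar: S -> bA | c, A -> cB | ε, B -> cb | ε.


For [B, c]: 'c' ∈ FIRST(cb)
Entry: B -> cb


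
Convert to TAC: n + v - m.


Break into single-operator statements:
t1 = n + v
t2 = t1 - m


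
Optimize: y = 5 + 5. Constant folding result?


5 + 5 = 10 at compile time
Optimized: y = 10


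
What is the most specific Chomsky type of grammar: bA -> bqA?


LHS has context (more than one symbol) and |LHS| ≤ |RHS|
Classification: Type 1 (Context-Sensitive)


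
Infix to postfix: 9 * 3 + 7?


Left to right (same or higher precedence on left)
Postfix: 9 3 * 7 +


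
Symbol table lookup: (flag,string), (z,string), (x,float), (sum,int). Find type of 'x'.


Lookup 'x' → type float


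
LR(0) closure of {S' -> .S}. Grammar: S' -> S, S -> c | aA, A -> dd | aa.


Start: S' -> .S
For each item with dot before a nonterminal B, add B -> .γ for every B-production
Closure: [S' -> .S, S -> .c, S -> .aA]


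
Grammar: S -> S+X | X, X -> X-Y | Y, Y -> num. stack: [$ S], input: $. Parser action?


start symbol S on stack, input exhausted
Action: accept


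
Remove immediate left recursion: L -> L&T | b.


Left-recursive alternatives: L&T; non-recursive: b
Introduce L': L -> bL', L' -> &TL' | ε


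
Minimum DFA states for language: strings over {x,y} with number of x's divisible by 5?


Track (count of x) mod 5: states 0..4, accept at 0
Minimal DFA: 5 states


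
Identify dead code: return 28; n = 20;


statement follows a return and is unreachable
Dead: 'n = 20'


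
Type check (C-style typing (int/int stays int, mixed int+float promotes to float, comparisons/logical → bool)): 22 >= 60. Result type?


Operand types: int >= int
Rule: comparison yields bool
Result type: bool


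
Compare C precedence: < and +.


'+' is additive (level 9); '<' is relational (level 7)
Higher level binds tighter
'+' has higher precedence than '<'


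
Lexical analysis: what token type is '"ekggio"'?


Pattern: double-quoted sequence
Type: STRING_LITERAL


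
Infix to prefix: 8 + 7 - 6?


left-to-right (same/higher precedence on left): tree is (- (+ 8 7) 6)
Prefix: - + 8 7 6


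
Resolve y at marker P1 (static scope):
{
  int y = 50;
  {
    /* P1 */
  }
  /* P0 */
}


P1's block does not declare y; resolves to the enclosing declaration at depth 0
y = 50


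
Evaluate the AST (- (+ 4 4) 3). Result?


Evaluate inner: (+ 4 4) = 8
Evaluate root: (- 8 3) = 5
Result: 5


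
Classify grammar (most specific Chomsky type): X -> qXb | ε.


Single nonterminal LHS, but q^n b^n is not regular
Classification: Type 2 (Context-Free)


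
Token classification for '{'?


Pattern: delimiter/punctuation
Type: PUNCTUATION


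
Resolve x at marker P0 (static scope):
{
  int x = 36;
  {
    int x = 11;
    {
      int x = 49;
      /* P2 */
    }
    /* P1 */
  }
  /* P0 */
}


x declared in the same block as P0
x = 36


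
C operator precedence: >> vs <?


'>>' is shift (level 8); '<' is relational (level 7)
Higher level binds tighter
'>>' has higher precedence than '<'


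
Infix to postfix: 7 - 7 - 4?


Left to right (same or higher precedence on left)
Postfix: 7 7 - 4 -


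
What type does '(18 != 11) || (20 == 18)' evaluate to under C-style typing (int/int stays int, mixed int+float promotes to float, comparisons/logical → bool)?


Operand types: bool || bool
Rule: logical operators take bool operands and yield bool
Result type: bool


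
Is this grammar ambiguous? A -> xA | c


right-linear, alternatives start with distinct terminals 'x' vs 'c': unique leftmost derivation
Unambiguous


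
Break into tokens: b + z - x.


Scan left to right, longest-match per lexeme
Tokens: ID(b), OP(+), ID(z), OP(-), ID(x)


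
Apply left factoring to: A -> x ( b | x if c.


Common prefix: 'x'
Factored: A -> x A', A' -> ( b | if c


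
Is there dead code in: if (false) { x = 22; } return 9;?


condition is constant false, so the whole block is unreachable
Dead: 'if (false) { x = 22; }'


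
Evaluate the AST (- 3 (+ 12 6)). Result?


Evaluate inner: (+ 12 6) = 18
Evaluate root: (- 3 18) = -15
Result: -15


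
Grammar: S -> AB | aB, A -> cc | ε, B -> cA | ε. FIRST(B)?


Per alternative of B: FIRST(cA) = {c}; FIRST(ε) = {ε}
FIRST(B) = {c, ε}


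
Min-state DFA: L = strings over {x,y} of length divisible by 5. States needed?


Track length mod 5: states 0..4, accept at 0
Minimal DFA: 5 states


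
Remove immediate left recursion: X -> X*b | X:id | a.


Left-recursive alternatives: X*b, X:id; non-recursive: a
Introduce X': X -> aX', X' -> *bX' | :idX' | ε


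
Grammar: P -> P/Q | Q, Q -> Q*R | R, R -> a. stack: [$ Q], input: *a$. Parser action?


shift '*' to continue Q -> Q*R
Action: shift


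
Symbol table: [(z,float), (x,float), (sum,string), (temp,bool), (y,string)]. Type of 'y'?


Lookup 'y' → type string


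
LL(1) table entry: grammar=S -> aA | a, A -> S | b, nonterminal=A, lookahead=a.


For [A, a]: 'a' ∈ FIRST(S)
Entry: A -> S


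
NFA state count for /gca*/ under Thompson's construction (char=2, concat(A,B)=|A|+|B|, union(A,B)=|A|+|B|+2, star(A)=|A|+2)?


Syntax tree has 3 char leaf(s), 0 union(s), 1 star(s)
chars contribute 3×2 = 6; each union adds +2; each star adds +2
Total: 6 + 0 + 2 = 8 states


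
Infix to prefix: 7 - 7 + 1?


left-to-right (same/higher precedence on left): tree is (+ (- 7 7) 1)
Prefix: + - 7 7 1


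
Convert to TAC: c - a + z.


Break into single-operator statements:
t1 = c - a
t2 = t1 + z


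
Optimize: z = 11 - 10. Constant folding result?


11 - 10 = 1 at compile time
Optimized: z = 1


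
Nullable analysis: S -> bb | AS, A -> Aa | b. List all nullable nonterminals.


A nonterminal is nullable iff some alternative derives ε (directly, or every symbol in it is nullable)
Nullable: {}


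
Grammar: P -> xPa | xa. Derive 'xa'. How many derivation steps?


Derivation: P => xa
Steps: 1


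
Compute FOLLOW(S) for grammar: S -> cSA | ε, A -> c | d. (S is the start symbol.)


$ ∈ FOLLOW(S). For each A -> αBβ: add FIRST(β)\{ε} to FOLLOW(B); if β nullable, add FOLLOW(A).
FOLLOW(S) = {$, c, d}


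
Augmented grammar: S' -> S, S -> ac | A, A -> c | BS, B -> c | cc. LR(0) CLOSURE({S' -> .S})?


Start: S' -> .S
For each item with dot before a nonterminal B, add B -> .γ for every B-production
Closure: [S' -> .S, S -> .ac, S -> .A, A -> .c, A -> .BS, B -> .c, B -> .cc]


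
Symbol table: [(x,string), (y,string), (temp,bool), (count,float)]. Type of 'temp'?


Lookup 'temp' → type bool


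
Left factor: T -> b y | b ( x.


Common prefix: 'b'
Factored: T -> b T', T' -> y | ( x


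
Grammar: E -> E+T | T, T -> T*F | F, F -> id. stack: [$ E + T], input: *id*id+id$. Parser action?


'*' can extend T; shift to build T -> T*F
Action: shift


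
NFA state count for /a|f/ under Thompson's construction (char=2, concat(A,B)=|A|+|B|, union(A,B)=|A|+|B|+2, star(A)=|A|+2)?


Syntax tree has 2 char leaf(s), 1 union(s), 0 star(s)
chars contribute 2×2 = 4; each union adds +2; each star adds +2
Total: 4 + 2 + 0 = 6 states


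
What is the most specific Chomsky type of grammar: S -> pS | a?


Right-linear: every RHS is a terminal or a terminal followed by one nonterminal
Classification: Type 3 (Regular)


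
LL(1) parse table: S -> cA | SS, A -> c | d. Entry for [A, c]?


For [A, c]: 'c' ∈ FIRST(c)
Entry: A -> c


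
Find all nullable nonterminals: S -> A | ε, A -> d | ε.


A nonterminal is nullable iff some alternative derives ε (directly, or every symbol in it is nullable)
Nullable: {A, S}


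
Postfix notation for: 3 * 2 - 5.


Left to right (same or higher precedence on left)
Postfix: 3 2 * 5 -


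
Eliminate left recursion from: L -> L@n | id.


Left-recursive alternatives: L@n; non-recursive: id
Introduce L': L -> idL', L' -> @nL' | ε


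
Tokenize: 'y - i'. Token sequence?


Scan left to right, longest-match per lexeme
Tokens: ID(y), OP(-), ID(i)


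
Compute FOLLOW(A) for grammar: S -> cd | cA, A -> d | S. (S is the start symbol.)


$ ∈ FOLLOW(S). For each A -> αBβ: add FIRST(β)\{ε} to FOLLOW(B); if β nullable, add FOLLOW(A).
FOLLOW(A) = {$}


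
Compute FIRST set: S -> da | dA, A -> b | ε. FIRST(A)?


Per alternative of A: FIRST(b) = {b}; FIRST(ε) = {ε}
FIRST(A) = {b, ε}


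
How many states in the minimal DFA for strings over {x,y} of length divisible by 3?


Track length mod 3: states 0..2, accept at 0
Minimal DFA: 3 states


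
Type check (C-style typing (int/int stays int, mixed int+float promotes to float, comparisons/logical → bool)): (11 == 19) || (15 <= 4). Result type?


Operand types: bool || bool
Rule: logical operators take bool operands and yield bool
Result type: bool


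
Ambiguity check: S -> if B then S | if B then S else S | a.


dangling else: 'if B then if B then a else a' parses two ways
Ambiguous


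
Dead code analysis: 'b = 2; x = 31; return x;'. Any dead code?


b is assigned but never read
Dead: 'b = 2'


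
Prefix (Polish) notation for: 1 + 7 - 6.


left-to-right (same/higher precedence on left): tree is (- (+ 1 7) 6)
Prefix: - + 1 7 6


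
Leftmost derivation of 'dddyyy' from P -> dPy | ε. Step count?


Derivation: P => dPy => ddPyy => dddPyyy => dddyyy
Steps: 4


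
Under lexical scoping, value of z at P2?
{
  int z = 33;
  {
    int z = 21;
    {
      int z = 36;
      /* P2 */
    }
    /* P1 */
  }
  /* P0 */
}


z declared in the same block as P2
z = 36


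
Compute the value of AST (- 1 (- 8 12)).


Evaluate inner: (- 8 12) = -4
Evaluate root: (- 1 -4) = 5
Result: 5


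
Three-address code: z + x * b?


Break into single-operator statements:
t1 = x * b
t2 = z + t1


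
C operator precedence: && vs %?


'%' is multiplicative (level 10); '&&' is logical AND (level 2)
Higher level binds tighter
'%' has higher precedence than '&&'


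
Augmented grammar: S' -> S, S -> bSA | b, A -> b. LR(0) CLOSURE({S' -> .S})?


Start: S' -> .S
For each item with dot before a nonterminal B, add B -> .γ for every B-production
Closure: [S' -> .S, S -> .bSA, S -> .b]


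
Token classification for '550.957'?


Pattern: digits with a decimal point
Type: FLOAT_LITERAL


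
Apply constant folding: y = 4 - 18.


4 - 18 = -14 at compile time
Optimized: y = -14


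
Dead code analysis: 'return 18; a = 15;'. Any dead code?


statement follows a return and is unreachable
Dead: 'a = 15'


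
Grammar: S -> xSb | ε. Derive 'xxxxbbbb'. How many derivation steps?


Derivation: S => xSb => xxSbb => xxxSbbb => xxxxSbbbb => xxxxbbbb
Steps: 5


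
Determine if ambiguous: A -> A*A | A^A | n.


'n*n^n' has two parse trees (no precedence encoded between * and ^)
Ambiguous


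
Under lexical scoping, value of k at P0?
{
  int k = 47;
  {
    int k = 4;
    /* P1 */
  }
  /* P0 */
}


k declared in the same block as P0
k = 47


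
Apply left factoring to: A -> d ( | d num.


Common prefix: 'd'
Factored: A -> d A', A' -> ( | num
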